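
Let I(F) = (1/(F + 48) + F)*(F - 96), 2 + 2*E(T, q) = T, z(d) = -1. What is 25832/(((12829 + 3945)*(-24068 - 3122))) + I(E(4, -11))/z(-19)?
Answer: 541600692308/5587041985 ≈ 96.939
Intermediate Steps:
E(T, q) = -1 + T/2
I(F) = (-96 + F)*(F + 1/(48 + F)) (I(F) = (1/(48 + F) + F)*(-96 + F) = (F + 1/(48 + F))*(-96 + F) = (-96 + F)*(F + 1/(48 + F)))
25832/(((12829 + 3945)*(-24068 - 3122))) + I(E(4, -11))/z(-19) = 25832/(((12829 + 3945)*(-24068 - 3122))) + ((-96 + (-1 + (½)*4)³ - 4607*(-1 + (½)*4) - 48*(-1 + (½)*4)²)/(48 + (-1 + (½)*4)))/(-1) = 25832/((16774*(-27190))) + ((-96 + (-1 + 2)³ - 4607*(-1 + 2) - 48*(-1 + 2)²)/(48 + (-1 + 2)))*(-1) = 25832/(-456085060) + ((-96 + 1³ - 4607*1 - 48*1²)/(48 + 1))*(-1) = 25832*(-1/456085060) + ((-96 + 1 - 4607 - 48*1)/49)*(-1) = -6458/114021265 + ((-96 + 1 - 4607 - 48)/49)*(-1) = -6458/114021265 + ((1/49)*(-4750))*(-1) = -6458/114021265 - 4750/49*(-1) = -6458/114021265 + 4750/49 = 541600692308/5587041985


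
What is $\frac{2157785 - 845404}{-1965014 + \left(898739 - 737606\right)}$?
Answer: $- \frac{1312381}{1803881} \approx -0.72753$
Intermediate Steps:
$\frac{2157785 - 845404}{-1965014 + \left(898739 - 737606\right)} = \frac{1312381}{-1965014 + \left(898739 - 737606\right)} = \frac{1312381}{-1965014 + 161133} = \frac{1312381}{-1803881} = 1312381 \left(- \frac{1}{1803881}\right) = - \frac{1312381}{1803881}$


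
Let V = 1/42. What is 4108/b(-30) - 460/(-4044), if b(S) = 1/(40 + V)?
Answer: 387861881/2359 ≈ 1.6442e+5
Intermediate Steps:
V = 1/42 ≈ 0.023810
b(S) = 42/1681 (b(S) = 1/(40 + 1/42) = 1/(1681/42) = 42/1681)
4108/b(-30) - 460/(-4044) = 4108/(42/1681) - 460/(-4044) = 4108*(1681/42) - 460*(-1/4044) = 3452774/21 + 115/1011 = 387861881/2359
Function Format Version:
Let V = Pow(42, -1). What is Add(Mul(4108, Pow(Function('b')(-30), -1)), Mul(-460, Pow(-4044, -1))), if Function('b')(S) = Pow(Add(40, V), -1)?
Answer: Rational(387861881, 2359) ≈ 1.6442e+5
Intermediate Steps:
V = Rational(1, 42) ≈ 0.023810
Function('b')(S) = Rational(42, 1681) (Function('b')(S) = Pow(Add(40, Rational(1, 42)), -1) = Pow(Rational(1681, 42), -1) = Rational(42, 1681))
Add(Mul(4108, Pow(Function('b')(-30), -1)), Mul(-460, Pow(-4044, -1))) = Add(Mul(4108, Pow(Rational(42, 1681), -1)), Mul(-460, Pow(-4044, -1))) = Add(Mul(4108, Rational(1681, 42)), Mul(-460, Rational(-1, 4044))) = Add(Rational(3452774, 21), Rational(115, 1011)) = Rational(387861881, 2359)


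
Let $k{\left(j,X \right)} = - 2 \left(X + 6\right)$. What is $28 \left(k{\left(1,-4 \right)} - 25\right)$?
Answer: $-812$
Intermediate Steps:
$k{\left(j,X \right)} = -12 - 2 X$ ($k{\left(j,X \right)} = - 2 \left(6 + X\right) = -12 - 2 X$)
$28 \left(k{\left(1,-4 \right)} - 25\right) = 28 \left(\left(-12 - -8\right) - 25\right) = 28 \left(\left(-12 + 8\right) - 25\right) = 28 \left(-4 - 25\right) = 28 \left(-29\right) = -812$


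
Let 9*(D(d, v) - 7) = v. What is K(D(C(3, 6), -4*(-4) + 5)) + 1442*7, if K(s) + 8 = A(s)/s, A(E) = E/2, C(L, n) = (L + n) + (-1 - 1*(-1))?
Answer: 20173/2 ≈ 10087.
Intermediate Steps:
C(L, n) = L + n (C(L, n) = (L + n) + (-1 + 1) = (L + n) + 0 = L + n)
A(E) = E/2 (A(E) = E*(1/2) = E/2)
D(d, v) = 7 + v/9
K(s) = -15/2 (K(s) = -8 + (s/2)/s = -8 + 1/2 = -15/2)
K(D(C(3, 6), -4*(-4) + 5)) + 1442*7 = -15/2 + 1442*7 = -15/2 + 10094 = 20173/2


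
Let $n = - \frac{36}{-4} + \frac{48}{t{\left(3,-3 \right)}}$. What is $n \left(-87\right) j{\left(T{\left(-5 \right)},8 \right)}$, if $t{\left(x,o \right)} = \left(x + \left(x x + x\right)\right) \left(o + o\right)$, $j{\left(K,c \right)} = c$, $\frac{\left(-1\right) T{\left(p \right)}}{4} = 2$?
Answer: $- \frac{29464}{5} \approx -5892.8$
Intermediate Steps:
$T{\left(p \right)} = -8$ ($T{\left(p \right)} = \left(-4\right) 2 = -8$)
$t{\left(x,o \right)} = 2 o \left(x^{2} + 2 x\right)$ ($t{\left(x,o \right)} = \left(x + \left(x^{2} + x\right)\right) 2 o = \left(x + \left(x + x^{2}\right)\right) 2 o = \left(x^{2} + 2 x\right) 2 o = 2 o \left(x^{2} + 2 x\right)$)
$n = \frac{127}{15}$ ($n = - \frac{36}{-4} + \frac{48}{2 \left(-3\right) 3 \left(2 + 3\right)} = \left(-36\right) \left(- \frac{1}{4}\right) + \frac{48}{2 \left(-3\right) 3 \cdot 5} = 9 + \frac{48}{-90} = 9 + 48 \left(- \frac{1}{90}\right) = 9 - \frac{8}{15} = \frac{127}{15} \approx 8.4667$)
$n \left(-87\right) j{\left(T{\left(-5 \right)},8 \right)} = \frac{127}{15} \left(-87\right) 8 = \left(- \frac{3683}{5}\right) 8 = - \frac{29464}{5}$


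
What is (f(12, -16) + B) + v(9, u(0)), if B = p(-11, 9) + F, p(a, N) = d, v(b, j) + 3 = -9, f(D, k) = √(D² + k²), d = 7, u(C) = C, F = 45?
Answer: 60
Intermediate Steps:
v(b, j) = -12 (v(b, j) = -3 - 9 = -12)
p(a, N) = 7
B = 52 (B = 7 + 45 = 52)
(f(12, -16) + B) + v(9, u(0)) = (√(12² + (-16)²) + 52) - 12 = (√(144 + 256) + 52) - 12 = (√400 + 52) - 12 = (20 + 52) - 12 = 72 - 12 = 60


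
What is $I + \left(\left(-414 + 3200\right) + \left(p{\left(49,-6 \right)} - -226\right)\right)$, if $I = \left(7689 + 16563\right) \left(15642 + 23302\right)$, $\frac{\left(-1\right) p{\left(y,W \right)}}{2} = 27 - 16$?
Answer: $944472878$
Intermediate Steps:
$p{\left(y,W \right)} = -22$ ($p{\left(y,W \right)} = - 2 \left(27 - 16\right) = \left(-2\right) 11 = -22$)
$I = 944469888$ ($I = 24252 \cdot 38944 = 944469888$)
$I + \left(\left(-414 + 3200\right) + \left(p{\left(49,-6 \right)} - -226\right)\right) = 944469888 + \left(\left(-414 + 3200\right) - -204\right) = 944469888 + \left(2786 + \left(-22 + 226\right)\right) = 944469888 + \left(2786 + 204\right) = 944469888 + 2990 = 944472878$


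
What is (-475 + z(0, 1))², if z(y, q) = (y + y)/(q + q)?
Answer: 225625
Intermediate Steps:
z(y, q) = y/q (z(y, q) = (2*y)/((2*q)) = (2*y)*(1/(2*q)) = y/q)
(-475 + z(0, 1))² = (-475 + 0/1)² = (-475 + 0*1)² = (-475 + 0)² = (-475)² = 225625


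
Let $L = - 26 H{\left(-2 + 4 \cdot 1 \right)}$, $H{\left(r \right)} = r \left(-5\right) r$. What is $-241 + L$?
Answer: $279$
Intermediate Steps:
$H{\left(r \right)} = - 5 r^{2}$ ($H{\left(r \right)} = - 5 r r = - 5 r^{2}$)
$L = 520$ ($L = - 26 \left(- 5 \left(-2 + 4 \cdot 1\right)^{2}\right) = - 26 \left(- 5 \left(-2 + 4\right)^{2}\right) = - 26 \left(- 5 \cdot 2^{2}\right) = - 26 \left(\left(-5\right) 4\right) = \left(-26\right) \left(-20\right) = 520$)
$-241 + L = -241 + 520 = 279$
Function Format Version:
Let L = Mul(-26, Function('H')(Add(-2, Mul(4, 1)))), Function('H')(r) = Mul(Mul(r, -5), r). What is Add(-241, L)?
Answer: 279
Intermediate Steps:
Function('H')(r) = Mul(-5, Pow(r, 2)) (Function('H')(r) = Mul(Mul(-5, r), r) = Mul(-5, Pow(r, 2)))
L = 520 (L = Mul(-26, Mul(-5, Pow(Add(-2, Mul(4, 1)), 2))) = Mul(-26, Mul(-5, Pow(Add(-2, 4), 2))) = Mul(-26, Mul(-5, Pow(2, 2))) = Mul(-26, Mul(-5, 4)) = Mul(-26, -20) = 520)
Add(-241, L) = Add(-241, 520) = 279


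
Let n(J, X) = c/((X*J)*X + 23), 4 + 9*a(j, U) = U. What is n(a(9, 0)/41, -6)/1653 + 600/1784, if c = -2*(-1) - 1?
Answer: 114933968/341709813 ≈ 0.33635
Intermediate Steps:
a(j, U) = -4/9 + U/9
c = 1 (c = 2 - 1 = 1)
n(J, X) = 1/(23 + J*X²) (n(J, X) = 1/((X*J)*X + 23) = 1/((J*X)*X + 23) = 1/(J*X² + 23) = 1/(23 + J*X²))
n(a(9, 0)/41, -6)/1653 + 600/1784 = 1/((23 + ((-4/9 + (⅑)*0)/41)*(-6)²)*1653) + 600/1784 = (1/1653)/(23 + ((-4/9 + 0)*(1/41))*36) + 600*(1/1784) = (1/1653)/(23 - 4/9*1/41*36) + 75/223 = (1/1653)/(23 - 4/369*36) + 75/223 = (1/1653)/(23 - 16/41) + 75/223 = (1/1653)/(927/41) + 75/223 = (41/927)*(1/1653) + 75/223 = 41/1532331 + 75/223 = 114933968/341709813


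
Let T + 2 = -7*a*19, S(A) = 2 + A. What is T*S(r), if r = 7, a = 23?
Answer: -27549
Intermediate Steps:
T = -3061 (T = -2 - 7*23*19 = -2 - 161*19 = -2 - 3059 = -3061)
T*S(r) = -3061*(2 + 7) = -3061*9 = -27549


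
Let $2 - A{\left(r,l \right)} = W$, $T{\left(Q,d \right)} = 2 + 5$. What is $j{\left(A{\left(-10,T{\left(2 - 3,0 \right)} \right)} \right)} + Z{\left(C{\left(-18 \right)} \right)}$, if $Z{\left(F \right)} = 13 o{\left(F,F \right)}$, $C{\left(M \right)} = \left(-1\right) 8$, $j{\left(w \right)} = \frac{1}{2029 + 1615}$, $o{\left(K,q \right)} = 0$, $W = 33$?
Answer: $\frac{1}{3644} \approx 0.00027442$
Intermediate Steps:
$T{\left(Q,d \right)} = 7$
$A{\left(r,l \right)} = -31$ ($A{\left(r,l \right)} = 2 - 33 = -31$)
$j{\left(w \right)} = \frac{1}{3644}$
$C{\left(M \right)} = -8$
$Z{\left(F \right)} = 0$ ($Z{\left(F \right)} = 13 \cdot 0 = 0$)
$j{\left(A{\left(-10,T{\left(2 - 3,0 \right)} \right)} \right)} + Z{\left(C{\left(-18 \right)} \right)} = \frac{1}{3644} + 0 = \frac{1}{3644}$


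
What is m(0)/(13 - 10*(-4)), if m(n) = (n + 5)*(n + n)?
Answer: 0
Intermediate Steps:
m(n) = 2*n*(5 + n) (m(n) = (5 + n)*(2*n) = 2*n*(5 + n))
m(0)/(13 - 10*(-4)) = (2*0*(5 + 0))/(13 - 10*(-4)) = (2*0*5)/(13 + 40) = 0/53 = 0*(1/53) = 0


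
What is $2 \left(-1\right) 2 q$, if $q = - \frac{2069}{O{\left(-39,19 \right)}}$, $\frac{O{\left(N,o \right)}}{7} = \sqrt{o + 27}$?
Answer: $\frac{4138 \sqrt{46}}{161} \approx 174.32$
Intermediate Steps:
$O{\left(N,o \right)} = 7 \sqrt{27 + o}$ ($O{\left(N,o \right)} = 7 \sqrt{o + 27} = 7 \sqrt{27 + o}$)
$q = - \frac{2069 \sqrt{46}}{322}$ ($q = - \frac{2069}{7 \sqrt{27 + 19}} = - \frac{2069}{7 \sqrt{46}} = - 2069 \frac{\sqrt{46}}{322} = - \frac{2069 \sqrt{46}}{322} \approx -43.58$)
$2 \left(-1\right) 2 q = 2 \left(-1\right) 2 \left(- \frac{2069 \sqrt{46}}{322}\right) = \left(-2\right) 2 \left(- \frac{2069 \sqrt{46}}{322}\right) = - 4 \left(- \frac{2069 \sqrt{46}}{322}\right) = \frac{4138 \sqrt{46}}{161}$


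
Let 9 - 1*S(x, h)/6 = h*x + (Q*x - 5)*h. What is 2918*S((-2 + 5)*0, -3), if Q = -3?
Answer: -105048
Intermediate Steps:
S(x, h) = 54 - 6*h*x - 6*h*(-5 - 3*x) (S(x, h) = 54 - 6*(h*x + (-3*x - 5)*h) = 54 - 6*(h*x + (-5 - 3*x)*h) = 54 - 6*(h*x + h*(-5 - 3*x)) = 54 + (-6*h*x - 6*h*(-5 - 3*x)) = 54 - 6*h*x - 6*h*(-5 - 3*x))
2918*S((-2 + 5)*0, -3) = 2918*(54 + 30*(-3) + 12*(-3)*((-2 + 5)*0)) = 2918*(54 - 90 + 12*(-3)*(3*0)) = 2918*(54 - 90 + 12*(-3)*0) = 2918*(54 - 90 + 0) = 2918*(-36) = -105048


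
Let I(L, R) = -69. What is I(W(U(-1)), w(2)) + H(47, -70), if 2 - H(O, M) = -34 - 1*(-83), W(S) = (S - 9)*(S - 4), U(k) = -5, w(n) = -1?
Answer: -116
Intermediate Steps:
W(S) = (-9 + S)*(-4 + S)
H(O, M) = -47 (H(O, M) = 2 - (-34 - 1*(-83)) = 2 - (-34 + 83) = 2 - 1*49 = 2 - 49 = -47)
I(W(U(-1)), w(2)) + H(47, -70) = -69 - 47 = -116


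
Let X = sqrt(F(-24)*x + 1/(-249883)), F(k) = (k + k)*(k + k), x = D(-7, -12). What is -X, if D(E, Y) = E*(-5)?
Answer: -sqrt(5035283663631077)/249883 ≈ -283.97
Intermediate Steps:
D(E, Y) = -5*E
x = 35 (x = -5*(-7) = 35)
F(k) = 4*k**2 (F(k) = (2*k)*(2*k) = 4*k**2)
X = sqrt(5035283663631077)/249883 (X = sqrt((4*(-24)**2)*35 + 1/(-249883)) = sqrt((4*576)*35 - 1/249883) = sqrt(2304*35 - 1/249883) = sqrt(80640 - 1/249883) = sqrt(20150565119/249883) = sqrt(5035283663631077)/249883 ≈ 283.97)
-X = -sqrt(5035283663631077)/249883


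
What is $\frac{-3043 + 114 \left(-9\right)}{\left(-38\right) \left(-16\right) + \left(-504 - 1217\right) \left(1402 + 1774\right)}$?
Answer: $\frac{4069}{5465288} \approx 0.00074452$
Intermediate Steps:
$\frac{-3043 + 114 \left(-9\right)}{\left(-38\right) \left(-16\right) + \left(-504 - 1217\right) \left(1402 + 1774\right)} = \frac{-3043 - 1026}{608 - 5465896} = - \frac{4069}{608 - 5465896} = - \frac{4069}{-5465288} = \left(-4069\right) \left(- \frac{1}{5465288}\right) = \frac{4069}{5465288}$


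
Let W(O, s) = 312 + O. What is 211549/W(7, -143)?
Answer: 211549/319 ≈ 663.16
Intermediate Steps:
211549/W(7, -143) = 211549/(312 + 7) = 211549/319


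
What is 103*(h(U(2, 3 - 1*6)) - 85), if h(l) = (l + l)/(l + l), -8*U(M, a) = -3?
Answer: -8652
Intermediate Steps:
U(M, a) = 3/8 (U(M, a) = -1/8*(-3) = 3/8)
h(l) = 1 (h(l) = (2*l)/((2*l)) = (2*l)*(1/(2*l)) = 1)
103*(h(U(2, 3 - 1*6)) - 85) = 103*(1 - 85) = 103*(-84) = -8652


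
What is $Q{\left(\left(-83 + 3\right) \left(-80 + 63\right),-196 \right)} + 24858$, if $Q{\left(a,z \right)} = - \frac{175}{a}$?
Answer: $\frac{6761341}{272} \approx 24858.0$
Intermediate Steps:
$Q{\left(\left(-83 + 3\right) \left(-80 + 63\right),-196 \right)} + 24858 = - \frac{175}{\left(-83 + 3\right) \left(-80 + 63\right)} + 24858 = - \frac{175}{\left(-80\right) \left(-17\right)} + 24858 = - \frac{175}{1360} + 24858 = \left(-175\right) \frac{1}{1360} + 24858 = - \frac{35}{272} + 24858 = \frac{6761341}{272}$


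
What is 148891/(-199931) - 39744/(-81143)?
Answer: -4135404749/16223001133 ≈ -0.25491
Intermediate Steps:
148891/(-199931) - 39744/(-81143) = 148891*(-1/199931) - 39744*(-1/81143) = -148891/199931 + 39744/81143 = -4135404749/16223001133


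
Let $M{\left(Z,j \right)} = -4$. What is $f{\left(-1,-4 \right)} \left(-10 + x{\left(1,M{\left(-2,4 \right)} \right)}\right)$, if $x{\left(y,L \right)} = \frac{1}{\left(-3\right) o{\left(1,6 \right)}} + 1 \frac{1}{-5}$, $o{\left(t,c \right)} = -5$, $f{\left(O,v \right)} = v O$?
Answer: $- \frac{608}{15} \approx -40.533$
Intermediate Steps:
$f{\left(O,v \right)} = O v$
$x{\left(y,L \right)} = - \frac{2}{15}$ ($x{\left(y,L \right)} = \frac{1}{\left(-3\right) \left(-5\right)} + 1 \frac{1}{-5} = \left(- \frac{1}{3}\right) \left(- \frac{1}{5}\right) + 1 \left(- \frac{1}{5}\right) = \frac{1}{15} - \frac{1}{5} = - \frac{2}{15}$)
$f{\left(-1,-4 \right)} \left(-10 + x{\left(1,M{\left(-2,4 \right)} \right)}\right) = \left(-1\right) \left(-4\right) \left(-10 - \frac{2}{15}\right) = 4 \left(- \frac{152}{15}\right) = - \frac{608}{15}$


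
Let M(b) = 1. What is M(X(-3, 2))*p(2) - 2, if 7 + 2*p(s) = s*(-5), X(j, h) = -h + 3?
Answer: -21/2 ≈ -10.500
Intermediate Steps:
X(j, h) = 3 - h
p(s) = -7/2 - 5*s/2 (p(s) = -7/2 + (s*(-5))/2 = -7/2 + (-5*s)/2 = -7/2 - 5*s/2)
M(X(-3, 2))*p(2) - 2 = 1*(-7/2 - 5/2*2) - 2 = 1*(-7/2 - 5) - 2 = 1*(-17/2) - 2 = -17/2 - 2 = -21/2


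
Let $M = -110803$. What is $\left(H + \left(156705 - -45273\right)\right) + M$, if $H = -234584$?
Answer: $-143409$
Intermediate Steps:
$\left(H + \left(156705 - -45273\right)\right) + M = \left(-234584 + \left(156705 - -45273\right)\right) - 110803 = \left(-234584 + \left(156705 + 45273\right)\right) - 110803 = \left(-234584 + 201978\right) - 110803 = -32606 - 110803 = -143409$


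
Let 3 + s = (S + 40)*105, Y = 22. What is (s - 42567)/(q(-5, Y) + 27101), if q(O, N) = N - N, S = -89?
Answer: -47715/27101 ≈ -1.7606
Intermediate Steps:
q(O, N) = 0
s = -5148 (s = -3 + (-89 + 40)*105 = -3 - 49*105 = -3 - 5145 = -5148)
(s - 42567)/(q(-5, Y) + 27101) = (-5148 - 42567)/(0 + 27101) = -47715/27101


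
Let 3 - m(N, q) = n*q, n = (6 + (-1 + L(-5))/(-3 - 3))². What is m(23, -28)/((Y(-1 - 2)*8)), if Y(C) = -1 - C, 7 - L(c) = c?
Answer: 2201/72 ≈ 30.569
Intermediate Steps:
L(c) = 7 - c
n = 625/36 (n = (6 + (-1 + (7 - 1*(-5)))/(-3 - 3))² = (6 + (-1 + (7 + 5))/(-6))² = (6 + (-1 + 12)*(-⅙))² = (6 + 11*(-⅙))² = (6 - 11/6)² = (25/6)² = 625/36 ≈ 17.361)
m(N, q) = 3 - 625*q/36
m(23, -28)/((Y(-1 - 2)*8)) = (3 - 625/36*(-28))/(((-1 - (-1 - 2))*8)) = (3 + 4375/9)/(((-1 - 1*(-3))*8)) = 4402/(9*(((-1 + 3)*8))) = 4402/(9*((2*8))) = (4402/9)/16 = (4402/9)*(1/16) = 2201/72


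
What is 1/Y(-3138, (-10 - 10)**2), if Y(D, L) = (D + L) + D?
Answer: -1/5876 ≈ -0.00017018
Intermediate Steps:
Y(D, L) = L + 2*D
1/Y(-3138, (-10 - 10)**2) = 1/((-10 - 10)**2 + 2*(-3138)) = 1/((-20)**2 - 6276) = 1/(400 - 6276) = 1/(-5876) = -1/5876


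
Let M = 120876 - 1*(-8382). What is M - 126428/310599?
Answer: 40147279114/310599 ≈ 1.2926e+5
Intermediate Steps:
M = 129258 (M = 120876 + 8382 = 129258)
M - 126428/310599 = 129258 - 126428/310599 = 40147279114/310599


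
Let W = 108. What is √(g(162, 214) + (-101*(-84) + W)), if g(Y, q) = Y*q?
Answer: 2*√10815 ≈ 207.99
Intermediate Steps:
√(g(162, 214) + (-101*(-84) + W)) = √(162*214 + (-101*(-84) + 108)) = √(34668 + (8484 + 108)) = √(34668 + 8592) = √43260 = 2*√10815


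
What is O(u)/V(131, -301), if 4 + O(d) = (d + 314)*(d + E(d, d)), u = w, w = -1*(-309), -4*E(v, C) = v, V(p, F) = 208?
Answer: 577505/832 ≈ 694.12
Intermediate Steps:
E(v, C) = -v/4
w = 309
u = 309
O(d) = -4 + 3*d*(314 + d)/4 (O(d) = -4 + (d + 314)*(d - d/4) = -4 + (314 + d)*(3*d/4) = -4 + 3*d*(314 + d)/4)
O(u)/V(131, -301) = (-4 + (3/4)*309**2 + (471/2)*309)/208 = (-4 + (3/4)*95481 + 145539/2)*(1/208) = (-4 + 286443/4 + 145539/2)*(1/208) = (577505/4)*(1/208) = 577505/832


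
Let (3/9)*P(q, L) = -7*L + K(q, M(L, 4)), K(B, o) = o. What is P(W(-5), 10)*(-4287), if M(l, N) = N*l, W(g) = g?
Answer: 385830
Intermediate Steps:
P(q, L) = -9*L (P(q, L) = 3*(-7*L + 4*L) = 3*(-3*L) = -9*L)
P(W(-5), 10)*(-4287) = -9*10*(-4287) = -90*(-4287) = 385830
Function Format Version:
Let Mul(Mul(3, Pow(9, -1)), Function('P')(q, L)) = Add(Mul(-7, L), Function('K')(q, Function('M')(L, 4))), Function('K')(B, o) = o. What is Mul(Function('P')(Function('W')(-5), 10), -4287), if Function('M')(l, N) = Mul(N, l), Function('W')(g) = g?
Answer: 385830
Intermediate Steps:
Function('P')(q, L) = Mul(-9, L) (Function('P')(q, L) = Mul(3, Add(Mul(-7, L), Mul(4, L))) = Mul(3, Mul(-3, L)) = Mul(-9, L))
Mul(Function('P')(Function('W')(-5), 10), -4287) = Mul(Mul(-9, 10), -4287) = Mul(-90, -4287) = 385830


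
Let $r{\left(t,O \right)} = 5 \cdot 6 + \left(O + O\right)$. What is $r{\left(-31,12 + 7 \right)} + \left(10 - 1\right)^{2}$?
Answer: $149$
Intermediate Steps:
$r{\left(t,O \right)} = 30 + 2 O$
$r{\left(-31,12 + 7 \right)} + \left(10 - 1\right)^{2} = \left(30 + 2 \left(12 + 7\right)\right) + \left(10 - 1\right)^{2} = \left(30 + 2 \cdot 19\right) + 9^{2} = \left(30 + 38\right) + 81 = 68 + 81 = 149$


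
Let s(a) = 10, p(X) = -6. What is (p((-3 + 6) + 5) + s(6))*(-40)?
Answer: -160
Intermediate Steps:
(p((-3 + 6) + 5) + s(6))*(-40) = (-6 + 10)*(-40) = 4*(-40) = -160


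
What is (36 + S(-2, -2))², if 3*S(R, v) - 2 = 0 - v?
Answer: 12544/9 ≈ 1393.8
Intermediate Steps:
S(R, v) = ⅔ - v/3 (S(R, v) = ⅔ + (0 - v)/3 = ⅔ + (-v)/3 = ⅔ - v/3)
(36 + S(-2, -2))² = (36 + (⅔ - ⅓*(-2)))² = (36 + (⅔ + ⅔))² = (36 + 4/3)² = (112/3)² = 12544/9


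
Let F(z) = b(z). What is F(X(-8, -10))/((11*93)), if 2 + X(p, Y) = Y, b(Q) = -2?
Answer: -2/1023 ≈ -0.0019550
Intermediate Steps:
X(p, Y) = -2 + Y
F(z) = -2
F(X(-8, -10))/((11*93)) = -2/(11*93) = -2/1023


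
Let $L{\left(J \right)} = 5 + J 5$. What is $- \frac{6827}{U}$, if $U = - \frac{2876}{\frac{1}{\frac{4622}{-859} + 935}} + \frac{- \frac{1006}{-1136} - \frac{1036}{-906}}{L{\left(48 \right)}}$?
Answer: $\frac{369688285235640}{144777078785223343} \approx 0.0025535$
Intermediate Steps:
$L{\left(J \right)} = 5 + 5 J$
$U = - \frac{144777078785223343}{54150913320}$ ($U = - \frac{2876}{\frac{1}{\frac{4622}{-859} + 935}} + \frac{- \frac{1006}{-1136} - \frac{1036}{-906}}{5 + 5 \cdot 48} = - \frac{2876}{\frac{1}{4622 \left(- \frac{1}{859}\right) + 935}} + \frac{\left(-1006\right) \left(- \frac{1}{1136}\right) - - \frac{518}{453}}{5 + 240} = - \frac{2876}{\frac{1}{- \frac{4622}{859} + 935}} + \frac{\frac{503}{568} + \frac{518}{453}}{245} = - \frac{2876}{\frac{1}{\frac{798543}{859}}} + \frac{522083}{257304} \cdot \frac{1}{245} = - \frac{2876}{\frac{859}{798543}} + \frac{522083}{63039480} = \left(-2876\right) \frac{798543}{859} + \frac{522083}{63039480} = - \frac{2296609668}{859} + \frac{522083}{63039480} = - \frac{144777078785223343}{54150913320} \approx -2.6736 \cdot 10^{6}$)
$- \frac{6827}{U} = - \frac{6827}{- \frac{144777078785223343}{54150913320}} = \left(-6827\right) \left(- \frac{54150913320}{144777078785223343}\right) = \frac{369688285235640}{144777078785223343}$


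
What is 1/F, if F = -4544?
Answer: -1/4544 ≈ -0.00022007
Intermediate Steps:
1/F = 1/(-4544) = -1/4544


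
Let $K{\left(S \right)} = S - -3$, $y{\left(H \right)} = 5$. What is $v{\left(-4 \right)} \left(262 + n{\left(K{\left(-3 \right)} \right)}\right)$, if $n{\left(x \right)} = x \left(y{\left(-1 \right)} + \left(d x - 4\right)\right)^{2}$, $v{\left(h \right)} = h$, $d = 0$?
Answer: $-1048$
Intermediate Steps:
$K{\left(S \right)} = 3 + S$ ($K{\left(S \right)} = S + 3 = 3 + S$)
$n{\left(x \right)} = x$ ($n{\left(x \right)} = x \left(5 - \left(4 + 0 x\right)\right)^{2} = x \left(5 + \left(0 - 4\right)\right)^{2} = x \left(5 - 4\right)^{2} = x 1^{2} = x 1 = x$)
$v{\left(-4 \right)} \left(262 + n{\left(K{\left(-3 \right)} \right)}\right) = - 4 \left(262 + \left(3 - 3\right)\right) = - 4 \left(262 + 0\right) = \left(-4\right) 262 = -1048$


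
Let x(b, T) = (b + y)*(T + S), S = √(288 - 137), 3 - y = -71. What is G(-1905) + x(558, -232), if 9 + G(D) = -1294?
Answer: -147927 + 632*√151 ≈ -1.4016e+5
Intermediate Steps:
y = 74 (y = 3 - 1*(-71) = 3 + 71 = 74)
S = √151 ≈ 12.288
G(D) = -1303 (G(D) = -9 - 1294 = -1303)
x(b, T) = (74 + b)*(T + √151) (x(b, T) = (b + 74)*(T + √151) = (74 + b)*(T + √151))
G(-1905) + x(558, -232) = -1303 + (74*(-232) + 74*√151 - 232*558 + 558*√151) = -1303 + (-17168 + 74*√151 - 129456 + 558*√151) = -1303 + (-146624 + 632*√151) = -147927 + 632*√151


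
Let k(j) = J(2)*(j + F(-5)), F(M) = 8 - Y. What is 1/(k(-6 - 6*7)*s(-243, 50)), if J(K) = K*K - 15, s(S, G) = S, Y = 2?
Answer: -1/112266 ≈ -8.9074e-6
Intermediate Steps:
F(M) = 6 (F(M) = 8 - 1*2 = 8 - 2 = 6)
J(K) = -15 + K² (J(K) = K² - 15 = -15 + K²)
k(j) = -66 - 11*j (k(j) = (-15 + 2²)*(j + 6) = (-15 + 4)*(6 + j) = -11*(6 + j) = -66 - 11*j)
1/(k(-6 - 6*7)*s(-243, 50)) = 1/(-66 - 11*(-6 - 6*7)*(-243)) = -1/243/(-66 - 11*(-6 - 42)) = -1/243/(-66 - 11*(-48)) = -1/243/(-66 + 528) = -1/243/462 = (1/462)*(-1/243) = -1/112266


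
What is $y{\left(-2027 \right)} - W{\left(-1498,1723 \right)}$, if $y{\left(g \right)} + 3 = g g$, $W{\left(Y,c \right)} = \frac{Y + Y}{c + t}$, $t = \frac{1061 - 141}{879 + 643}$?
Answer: $\frac{5389266151294}{1311663} \approx 4.1087 \cdot 10^{6}$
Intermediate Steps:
$t = \frac{460}{761}$ ($t = \frac{920}{1522} = 920 \cdot \frac{1}{1522} = \frac{460}{761} \approx 0.60447$)
$W{\left(Y,c \right)} = \frac{2 Y}{\frac{460}{761} + c}$ ($W{\left(Y,c \right)} = \frac{Y + Y}{c + \frac{460}{761}} = \frac{2 Y}{\frac{460}{761} + c}$)
$y{\left(g \right)} = -3 + g^{2}$ ($y{\left(g \right)} = -3 + g g = -3 + g^{2}$)
$y{\left(-2027 \right)} - W{\left(-1498,1723 \right)} = \left(-3 + \left(-2027\right)^{2}\right) - 1522 \left(-1498\right) \frac{1}{460 + 761 \cdot 1723} = \left(-3 + 4108729\right) - 1522 \left(-1498\right) \frac{1}{460 + 1311203} = 4108726 - 1522 \left(-1498\right) \frac{1}{1311663} = 4108726 - - \frac{2279956}{1311663} = 4108726 + \frac{2279956}{1311663} = \frac{5389266151294}{1311663}$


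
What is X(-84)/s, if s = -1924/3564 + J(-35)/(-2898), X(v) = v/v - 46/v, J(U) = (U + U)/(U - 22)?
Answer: -8436285/2945068 ≈ -2.8645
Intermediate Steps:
J(U) = 2*U/(-22 + U) (J(U) = (2*U)/(-22 + U) = 2*U/(-22 + U))
X(v) = 1 - 46/v
s = -210362/389367 (s = -1924/3564 + (2*(-35)/(-22 - 35))/(-2898) = -1924*1/3564 + (2*(-35)/(-57))*(-1/2898) = -481/891 + (2*(-35)*(-1/57))*(-1/2898) = -481/891 + (70/57)*(-1/2898) = -481/891 - 5/11799 = -210362/389367 ≈ -0.54027)
X(-84)/s = ((-46 - 84)/(-84))/(-210362/389367) = -1/84*(-130)*(-389367/210362) = (65/42)*(-389367/210362) = -8436285/2945068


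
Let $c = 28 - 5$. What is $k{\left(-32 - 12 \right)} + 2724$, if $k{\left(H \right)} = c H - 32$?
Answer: $1680$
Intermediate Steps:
$c = 23$
$k{\left(H \right)} = -32 + 23 H$ ($k{\left(H \right)} = 23 H - 32 = -32 + 23 H$)
$k{\left(-32 - 12 \right)} + 2724 = \left(-32 + 23 \left(-32 - 12\right)\right) + 2724 = \left(-32 + 23 \left(-44\right)\right) + 2724 = \left(-32 - 1012\right) + 2724 = -1044 + 2724 = 1680$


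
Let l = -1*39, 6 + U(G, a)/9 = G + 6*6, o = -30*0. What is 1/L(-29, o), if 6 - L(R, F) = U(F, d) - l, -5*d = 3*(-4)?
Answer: -1/303 ≈ -0.0033003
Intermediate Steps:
o = 0
d = 12/5 (d = -3*(-4)/5 = -⅕*(-12) = 12/5 ≈ 2.4000)
U(G, a) = 270 + 9*G (U(G, a) = -54 + 9*(G + 6*6) = -54 + 9*(G + 36) = -54 + 9*(36 + G) = -54 + (324 + 9*G) = 270 + 9*G)
l = -39
L(R, F) = -303 - 9*F (L(R, F) = 6 - ((270 + 9*F) - 1*(-39)) = 6 - ((270 + 9*F) + 39) = 6 - (309 + 9*F) = 6 + (-309 - 9*F) = -303 - 9*F)
1/L(-29, o) = 1/(-303 - 9*0) = 1/(-303 + 0) = 1/(-303) = -1/303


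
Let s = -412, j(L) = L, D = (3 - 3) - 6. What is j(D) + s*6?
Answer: -2478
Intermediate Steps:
D = -6 (D = 0 - 6 = -6)
j(D) + s*6 = -6 - 412*6 = -6 - 2472 = -2478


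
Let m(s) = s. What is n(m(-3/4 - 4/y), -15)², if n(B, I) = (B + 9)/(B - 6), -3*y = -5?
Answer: 1521/3721 ≈ 0.40876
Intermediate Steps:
y = 5/3 (y = -⅓*(-5) = 5/3 ≈ 1.6667)
n(B, I) = (9 + B)/(-6 + B)
n(m(-3/4 - 4/y), -15)² = ((9 + (-3/4 - 4/5/3))/(-6 + (-3/4 - 4/5/3)))² = ((9 + (-3*¼ - 4*⅗))/(-6 + (-3*¼ - 4*⅗)))² = ((9 + (-¾ - 12/5))/(-6 + (-¾ - 12/5)))² = ((9 - 63/20)/(-6 - 63/20))² = ((117/20)/(-183/20))² = (-20/183*117/20)² = (-39/61)² = 1521/3721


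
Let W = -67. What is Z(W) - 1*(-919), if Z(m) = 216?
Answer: 1135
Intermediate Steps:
Z(W) - 1*(-919) = 216 - 1*(-919) = 216 + 919 = 1135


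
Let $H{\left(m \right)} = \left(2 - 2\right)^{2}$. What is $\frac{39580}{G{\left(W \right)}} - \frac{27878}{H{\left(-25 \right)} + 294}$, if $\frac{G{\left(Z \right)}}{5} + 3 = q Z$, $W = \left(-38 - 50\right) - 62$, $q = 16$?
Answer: $- \frac{11553023}{117747} \approx -98.117$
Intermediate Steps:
$W = -150$ ($W = -88 - 62 = -150$)
$G{\left(Z \right)} = -15 + 80 Z$ ($G{\left(Z \right)} = -15 + 5 \cdot 16 Z = -15 + 80 Z$)
$H{\left(m \right)} = 0$ ($H{\left(m \right)} = 0^{2} = 0$)
$\frac{39580}{G{\left(W \right)}} - \frac{27878}{H{\left(-25 \right)} + 294} = \frac{39580}{-15 + 80 \left(-150\right)} - \frac{27878}{0 + 294} = \frac{39580}{-15 - 12000} - \frac{27878}{294} = \frac{39580}{-12015} - \frac{13939}{147} = 39580 \left(- \frac{1}{12015}\right) - \frac{13939}{147} = - \frac{7916}{2403} - \frac{13939}{147} = - \frac{11553023}{117747}$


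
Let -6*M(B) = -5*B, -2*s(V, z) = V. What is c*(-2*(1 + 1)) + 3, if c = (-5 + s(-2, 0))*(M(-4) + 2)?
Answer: -55/3 ≈ -18.333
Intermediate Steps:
s(V, z) = -V/2
M(B) = 5*B/6 (M(B) = -(-5)*B/6 = 5*B/6)
c = 16/3 (c = (-5 - ½*(-2))*((⅚)*(-4) + 2) = (-5 + 1)*(-10/3 + 2) = -4*(-4/3) = 16/3 ≈ 5.3333)
c*(-2*(1 + 1)) + 3 = 16*(-2*(1 + 1))/3 + 3 = 16*(-2*2)/3 + 3 = (16/3)*(-4) + 3 = -64/3 + 3 = -55/3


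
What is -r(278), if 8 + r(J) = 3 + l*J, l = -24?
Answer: 6677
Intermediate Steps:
r(J) = -5 - 24*J (r(J) = -8 + (3 - 24*J) = -5 - 24*J)
-r(278) = -(-5 - 24*278) = -(-5 - 6672) = -1*(-6677) = 6677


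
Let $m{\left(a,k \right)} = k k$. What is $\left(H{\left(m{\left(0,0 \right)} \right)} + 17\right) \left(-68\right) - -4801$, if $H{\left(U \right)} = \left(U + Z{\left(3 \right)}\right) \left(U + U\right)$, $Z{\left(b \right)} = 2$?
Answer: $3645$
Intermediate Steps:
$m{\left(a,k \right)} = k^{2}$
$H{\left(U \right)} = 2 U \left(2 + U\right)$ ($H{\left(U \right)} = \left(U + 2\right) \left(U + U\right) = \left(2 + U\right) 2 U = 2 U \left(2 + U\right)$)
$\left(H{\left(m{\left(0,0 \right)} \right)} + 17\right) \left(-68\right) - -4801 = \left(2 \cdot 0^{2} \left(2 + 0^{2}\right) + 17\right) \left(-68\right) - -4801 = \left(2 \cdot 0 \left(2 + 0\right) + 17\right) \left(-68\right) + 4801 = \left(2 \cdot 0 \cdot 2 + 17\right) \left(-68\right) + 4801 = \left(0 + 17\right) \left(-68\right) + 4801 = 17 \left(-68\right) + 4801 = -1156 + 4801 = 3645$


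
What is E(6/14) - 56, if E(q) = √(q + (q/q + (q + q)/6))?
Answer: -56 + √77/7 ≈ -54.746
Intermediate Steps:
E(q) = √(1 + 4*q/3) (E(q) = √(q + (1 + (2*q)*(⅙))) = √(q + (1 + q/3)) = √(1 + 4*q/3))
E(6/14) - 56 = √(9 + 12*(6/14))/3 - 56 = √(9 + 12*(6*(1/14)))/3 - 56 = √(9 + 12*(3/7))/3 - 56 = √(9 + 36/7)/3 - 56 = √(99/7)/3 - 56 = (3*√77/7)/3 - 56 = √77/7 - 56 = -56 + √77/7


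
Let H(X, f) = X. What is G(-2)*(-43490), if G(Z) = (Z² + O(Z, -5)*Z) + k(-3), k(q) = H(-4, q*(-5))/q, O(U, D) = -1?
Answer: -956780/3 ≈ -3.1893e+5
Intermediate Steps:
k(q) = -4/q
G(Z) = 4/3 + Z² - Z (G(Z) = (Z² - Z) - 4/(-3) = (Z² - Z) - 4*(-⅓) = (Z² - Z) + 4/3 = 4/3 + Z² - Z)
G(-2)*(-43490) = (4/3 + (-2)² - 1*(-2))*(-43490) = (4/3 + 4 + 2)*(-43490) = (22/3)*(-43490) = -956780/3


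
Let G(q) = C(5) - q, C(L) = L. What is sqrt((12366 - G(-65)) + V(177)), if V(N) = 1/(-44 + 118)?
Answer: sqrt(67332970)/74 ≈ 110.89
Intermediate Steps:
G(q) = 5 - q
V(N) = 1/74
sqrt((12366 - G(-65)) + V(177)) = sqrt((12366 - (5 - 1*(-65))) + 1/74) = sqrt((12366 - (5 + 65)) + 1/74) = sqrt((12366 - 1*70) + 1/74) = sqrt((12366 - 70) + 1/74) = sqrt(12296 + 1/74) = sqrt(909905/74) = sqrt(67332970)/74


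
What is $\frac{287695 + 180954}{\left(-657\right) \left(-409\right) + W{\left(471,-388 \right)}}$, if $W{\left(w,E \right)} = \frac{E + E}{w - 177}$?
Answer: $\frac{68891403}{39500423} \approx 1.7441$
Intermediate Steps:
$W{\left(w,E \right)} = \frac{2 E}{-177 + w}$
$\frac{287695 + 180954}{\left(-657\right) \left(-409\right) + W{\left(471,-388 \right)}} = \frac{287695 + 180954}{\left(-657\right) \left(-409\right) + 2 \left(-388\right) \frac{1}{-177 + 471}} = \frac{468649}{268713 + 2 \left(-388\right) \frac{1}{294}} = \frac{468649}{268713 - \frac{388}{147}} = \frac{468649}{\frac{39500423}{147}} = 468649 \cdot \frac{147}{39500423} = \frac{68891403}{39500423}$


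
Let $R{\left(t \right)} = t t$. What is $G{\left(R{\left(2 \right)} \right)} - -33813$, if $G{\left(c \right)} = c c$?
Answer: $33829$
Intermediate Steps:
$R{\left(t \right)} = t^{2}$
$G{\left(c \right)} = c^{2}$
$G{\left(R{\left(2 \right)} \right)} - -33813 = \left(2^{2}\right)^{2} - -33813 = 4^{2} + 33813 = 16 + 33813 = 33829$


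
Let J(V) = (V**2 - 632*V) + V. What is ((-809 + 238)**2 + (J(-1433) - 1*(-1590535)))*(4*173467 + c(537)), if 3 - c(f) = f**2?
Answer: 1976533532576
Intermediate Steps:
J(V) = V**2 - 631*V
c(f) = 3 - f**2
((-809 + 238)**2 + (J(-1433) - 1*(-1590535)))*(4*173467 + c(537)) = ((-809 + 238)**2 + (-1433*(-631 - 1433) - 1*(-1590535)))*(4*173467 + (3 - 1*537**2)) = ((-571)**2 + (-1433*(-2064) + 1590535))*(693868 + (3 - 1*288369)) = (326041 + (2957712 + 1590535))*(693868 + (3 - 288369)) = (326041 + 4548247)*(693868 - 288366) = 4874288*405502 = 1976533532576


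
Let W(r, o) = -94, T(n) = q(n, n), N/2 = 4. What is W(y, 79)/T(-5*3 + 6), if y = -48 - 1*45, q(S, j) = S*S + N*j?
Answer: -94/9 ≈ -10.444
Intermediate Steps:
N = 8 (N = 2*4 = 8)
q(S, j) = S² + 8*j (q(S, j) = S*S + 8*j = S² + 8*j)
T(n) = n² + 8*n
y = -93 (y = -48 - 45 = -93)
W(y, 79)/T(-5*3 + 6) = -94*1/((8 + (-5*3 + 6))*(-5*3 + 6)) = -94*1/((-15 + 6)*(8 + (-15 + 6))) = -94*(-1/(9*(8 - 9))) = -94/((-9*(-1))) = -94/9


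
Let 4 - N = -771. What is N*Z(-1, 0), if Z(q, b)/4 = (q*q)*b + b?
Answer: 0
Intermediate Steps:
N = 775 (N = 4 - 1*(-771) = 4 + 771 = 775)
Z(q, b) = 4*b + 4*b*q**2 (Z(q, b) = 4*((q*q)*b + b) = 4*(q**2*b + b) = 4*(b*q**2 + b) = 4*(b + b*q**2) = 4*b + 4*b*q**2)
N*Z(-1, 0) = 775*(4*0*(1 + (-1)**2)) = 775*(4*0*(1 + 1)) = 775*(4*0*2) = 775*0 = 0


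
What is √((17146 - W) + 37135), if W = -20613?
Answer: √74894 ≈ 273.67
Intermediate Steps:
√((17146 - W) + 37135) = √((17146 - 1*(-20613)) + 37135) = √((17146 + 20613) + 37135) = √(37759 + 37135) = √74894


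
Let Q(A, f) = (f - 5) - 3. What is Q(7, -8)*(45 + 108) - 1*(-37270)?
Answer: 34822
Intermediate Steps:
Q(A, f) = -8 + f (Q(A, f) = (-5 + f) - 3 = -8 + f)
Q(7, -8)*(45 + 108) - 1*(-37270) = (-8 - 8)*(45 + 108) - 1*(-37270) = -16*153 + 37270 = -2448 + 37270 = 34822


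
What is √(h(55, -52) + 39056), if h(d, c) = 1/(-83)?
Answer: 3*√29895189/83 ≈ 197.63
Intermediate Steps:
h(d, c) = -1/83
√(h(55, -52) + 39056) = √(-1/83 + 39056) = √(3241647/83) = 3*√29895189/83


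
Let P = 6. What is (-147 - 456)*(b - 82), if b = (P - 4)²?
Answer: 47034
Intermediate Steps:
b = 4 (b = (6 - 4)² = 2² = 4)
(-147 - 456)*(b - 82) = (-147 - 456)*(4 - 82) = -603*(-78) = 47034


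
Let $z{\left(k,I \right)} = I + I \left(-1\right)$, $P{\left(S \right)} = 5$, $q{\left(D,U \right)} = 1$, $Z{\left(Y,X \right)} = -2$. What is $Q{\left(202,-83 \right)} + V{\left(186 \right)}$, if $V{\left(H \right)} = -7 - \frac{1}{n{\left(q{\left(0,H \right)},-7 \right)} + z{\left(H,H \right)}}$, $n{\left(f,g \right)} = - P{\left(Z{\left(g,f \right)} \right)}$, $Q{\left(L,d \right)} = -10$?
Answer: $- \frac{84}{5} \approx -16.8$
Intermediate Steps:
$n{\left(f,g \right)} = -5$ ($n{\left(f,g \right)} = \left(-1\right) 5 = -5$)
$z{\left(k,I \right)} = 0$ ($z{\left(k,I \right)} = I - I = 0$)
$V{\left(H \right)} = - \frac{34}{5}$ ($V{\left(H \right)} = -7 - \frac{1}{-5 + 0} = -7 - \frac{1}{-5} = -7 - - \frac{1}{5} = -7 + \frac{1}{5} = - \frac{34}{5}$)
$Q{\left(202,-83 \right)} + V{\left(186 \right)} = -10 - \frac{34}{5} = - \frac{84}{5}$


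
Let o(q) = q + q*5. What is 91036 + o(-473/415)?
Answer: 37777102/415 ≈ 91029.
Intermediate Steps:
o(q) = 6*q (o(q) = q + 5*q = 6*q)
91036 + o(-473/415) = 91036 + 6*(-473/415) = 91036 - 2838/415 = 37777102/415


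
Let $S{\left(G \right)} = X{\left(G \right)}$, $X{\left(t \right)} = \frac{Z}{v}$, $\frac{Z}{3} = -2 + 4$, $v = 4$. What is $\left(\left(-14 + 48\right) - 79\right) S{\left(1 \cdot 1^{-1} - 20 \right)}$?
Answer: $- \frac{135}{2} \approx -67.5$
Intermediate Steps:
$Z = 6$ ($Z = 3 \left(-2 + 4\right) = 3 \cdot 2 = 6$)
$X{\left(t \right)} = \frac{3}{2}$ ($X{\left(t \right)} = \frac{6}{4} = 6 \cdot \frac{1}{4} = \frac{3}{2}$)
$S{\left(G \right)} = \frac{3}{2}$
$\left(\left(-14 + 48\right) - 79\right) S{\left(1 \cdot 1^{-1} - 20 \right)} = \left(\left(-14 + 48\right) - 79\right) \frac{3}{2} = \left(34 - 79\right) \frac{3}{2} = \left(-45\right) \frac{3}{2} = - \frac{135}{2}$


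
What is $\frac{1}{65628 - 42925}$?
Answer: $\frac{1}{22703} \approx 4.4047 \cdot 10^{-5}$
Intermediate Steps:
$\frac{1}{65628 - 42925} = \frac{1}{22703}$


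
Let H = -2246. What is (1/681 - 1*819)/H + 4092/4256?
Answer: 1079069165/813707832 ≈ 1.3261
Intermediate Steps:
(1/681 - 1*819)/H + 4092/4256 = (1/681 - 1*819)/(-2246) + 4092/4256 = (1/681 - 819)*(-1/2246) + 4092*(1/4256) = -557738/681*(-1/2246) + 1023/1064 = 278869/764763 + 1023/1064 = 1079069165/813707832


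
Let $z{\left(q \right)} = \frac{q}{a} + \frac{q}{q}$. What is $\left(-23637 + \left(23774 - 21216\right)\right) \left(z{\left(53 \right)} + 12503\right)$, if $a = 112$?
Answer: $- \frac{29521160579}{112} \approx -2.6358 \cdot 10^{8}$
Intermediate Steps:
$z{\left(q \right)} = 1 + \frac{q}{112}$ ($z{\left(q \right)} = \frac{q}{112} + \frac{q}{q} = q \frac{1}{112} + 1 = \frac{q}{112} + 1 = 1 + \frac{q}{112}$)
$\left(-23637 + \left(23774 - 21216\right)\right) \left(z{\left(53 \right)} + 12503\right) = \left(-23637 + \left(23774 - 21216\right)\right) \left(\left(1 + \frac{1}{112} \cdot 53\right) + 12503\right) = \left(-23637 + 2558\right) \left(\left(1 + \frac{53}{112}\right) + 12503\right) = - 21079 \left(\frac{165}{112} + 12503\right) = \left(-21079\right) \frac{1400501}{112} = - \frac{29521160579}{112}$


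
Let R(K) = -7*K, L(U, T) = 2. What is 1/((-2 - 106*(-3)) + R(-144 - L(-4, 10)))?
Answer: 1/1338 ≈ 0.00074738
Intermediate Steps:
1/((-2 - 106*(-3)) + R(-144 - L(-4, 10))) = 1/((-2 - 106*(-3)) - 7*(-144 - 1*2)) = 1/((-2 + 318) - 7*(-144 - 2)) = 1/(316 - 7*(-146)) = 1/(316 + 1022) = 1/1338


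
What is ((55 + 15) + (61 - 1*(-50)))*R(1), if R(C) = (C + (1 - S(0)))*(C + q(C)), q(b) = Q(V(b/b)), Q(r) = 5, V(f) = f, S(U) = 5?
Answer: -3258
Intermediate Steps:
q(b) = 5
R(C) = (-4 + C)*(5 + C) (R(C) = (C + (1 - 1*5))*(C + 5) = (C + (1 - 5))*(5 + C) = (C - 4)*(5 + C) = (-4 + C)*(5 + C))
((55 + 15) + (61 - 1*(-50)))*R(1) = ((55 + 15) + (61 - 1*(-50)))*(-20 + 1 + 1²) = (70 + (61 + 50))*(-20 + 1 + 1) = (70 + 111)*(-18) = 181*(-18) = -3258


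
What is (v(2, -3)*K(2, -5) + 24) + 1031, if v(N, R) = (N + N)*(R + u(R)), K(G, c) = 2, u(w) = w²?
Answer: 1103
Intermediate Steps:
v(N, R) = 2*N*(R + R²) (v(N, R) = (N + N)*(R + R²) = (2*N)*(R + R²) = 2*N*(R + R²))
(v(2, -3)*K(2, -5) + 24) + 1031 = ((2*2*(-3)*(1 - 3))*2 + 24) + 1031 = ((2*2*(-3)*(-2))*2 + 24) + 1031 = (24*2 + 24) + 1031 = (48 + 24) + 1031 = 72 + 1031 = 1103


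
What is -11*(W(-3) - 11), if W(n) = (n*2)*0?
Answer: 121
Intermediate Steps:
W(n) = 0 (W(n) = (2*n)*0 = 0)
-11*(W(-3) - 11) = -11*(0 - 11) = -11*(-11) = 121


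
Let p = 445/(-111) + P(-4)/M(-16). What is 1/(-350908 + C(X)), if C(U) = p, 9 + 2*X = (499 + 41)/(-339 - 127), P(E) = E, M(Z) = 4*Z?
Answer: -1776/623219617 ≈ -2.8497e-6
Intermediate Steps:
p = -7009/1776 (p = 445/(-111) - 4/(4*(-16)) = 445*(-1/111) - 4/(-64) = -445/111 - 4*(-1/64) = -445/111 + 1/16 = -7009/1776 ≈ -3.9465)
X = -2367/466 (X = -9/2 + ((499 + 41)/(-339 - 127))/2 = -9/2 + (540/(-466))/2 = -9/2 + (540*(-1/466))/2 = -9/2 + (½)*(-270/233) = -9/2 - 135/233 = -2367/466 ≈ -5.0794)
C(U) = -7009/1776
1/(-350908 + C(X)) = 1/(-350908 - 7009/1776) = 1/(-623219617/1776) = -1776/623219617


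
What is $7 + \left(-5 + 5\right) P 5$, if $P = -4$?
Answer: $7$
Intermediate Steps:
$7 + \left(-5 + 5\right) P 5 = 7 + \left(-5 + 5\right) \left(-4\right) 5 = 7 + 0 \left(-4\right) 5 = 7 + 0 \cdot 5 = 7 + 0 = 7$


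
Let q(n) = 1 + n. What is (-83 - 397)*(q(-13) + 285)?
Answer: -131040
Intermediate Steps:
(-83 - 397)*(q(-13) + 285) = (-83 - 397)*((1 - 13) + 285) = -480*(-12 + 285) = -480*273 = -131040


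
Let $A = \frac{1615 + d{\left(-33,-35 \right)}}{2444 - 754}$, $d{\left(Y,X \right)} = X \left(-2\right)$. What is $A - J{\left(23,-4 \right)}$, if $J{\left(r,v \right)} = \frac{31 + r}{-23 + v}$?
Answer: $\frac{1013}{338} \approx 2.997$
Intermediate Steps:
$d{\left(Y,X \right)} = - 2 X$
$J{\left(r,v \right)} = \frac{31 + r}{-23 + v}$
$A = \frac{337}{338}$ ($A = \frac{1615 - -70}{2444 - 754} = \frac{1615 + 70}{1690} = 1685 \cdot \frac{1}{1690} = \frac{337}{338} \approx 0.99704$)
$A - J{\left(23,-4 \right)} = \frac{337}{338} - \frac{31 + 23}{-23 - 4} = \frac{337}{338} - \frac{1}{-27} \cdot 54 = \frac{337}{338} - \left(- \frac{1}{27}\right) 54 = \frac{337}{338} - -2 = \frac{337}{338} + 2 = \frac{1013}{338}$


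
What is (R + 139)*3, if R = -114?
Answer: 75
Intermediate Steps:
(R + 139)*3 = (-114 + 139)*3 = 25*3 = 75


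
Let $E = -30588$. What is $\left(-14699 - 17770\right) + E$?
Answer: $-63057$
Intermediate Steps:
$\left(-14699 - 17770\right) + E = \left(-14699 - 17770\right) - 30588 = -32469 - 30588 = -63057$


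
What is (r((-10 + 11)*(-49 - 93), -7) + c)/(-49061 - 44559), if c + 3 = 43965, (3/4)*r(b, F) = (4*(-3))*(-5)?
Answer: -22021/46810 ≈ -0.47043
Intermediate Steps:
r(b, F) = 80 (r(b, F) = 4*((4*(-3))*(-5))/3 = 4*(-12*(-5))/3 = (4/3)*60 = 80)
c = 43962 (c = -3 + 43965 = 43962)
(r((-10 + 11)*(-49 - 93), -7) + c)/(-49061 - 44559) = (80 + 43962)/(-49061 - 44559) = 44042/(-93620) = 44042*(-1/93620) = -22021/46810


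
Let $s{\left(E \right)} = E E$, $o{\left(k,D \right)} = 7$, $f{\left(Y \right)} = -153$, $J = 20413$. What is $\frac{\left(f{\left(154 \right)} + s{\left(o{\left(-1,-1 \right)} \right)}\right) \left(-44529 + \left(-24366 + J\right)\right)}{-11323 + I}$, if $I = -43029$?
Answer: $- \frac{315133}{3397} \approx -92.768$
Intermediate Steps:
$s{\left(E \right)} = E^{2}$
$\frac{\left(f{\left(154 \right)} + s{\left(o{\left(-1,-1 \right)} \right)}\right) \left(-44529 + \left(-24366 + J\right)\right)}{-11323 + I} = \frac{\left(-153 + 7^{2}\right) \left(-44529 + \left(-24366 + 20413\right)\right)}{-11323 - 43029} = \frac{\left(-153 + 49\right) \left(-44529 - 3953\right)}{-54352} = \left(-104\right) \left(-48482\right) \left(- \frac{1}{54352}\right) = 5042128 \left(- \frac{1}{54352}\right) = - \frac{315133}{3397}$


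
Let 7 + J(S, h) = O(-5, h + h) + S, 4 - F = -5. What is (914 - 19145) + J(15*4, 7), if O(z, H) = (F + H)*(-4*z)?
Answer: -17718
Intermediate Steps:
F = 9 (F = 4 - 1*(-5) = 4 + 5 = 9)
O(z, H) = -4*z*(9 + H) (O(z, H) = (9 + H)*(-4*z) = -4*z*(9 + H))
J(S, h) = 173 + S + 40*h (J(S, h) = -7 + (-4*(-5)*(9 + (h + h)) + S) = -7 + (-4*(-5)*(9 + 2*h) + S) = -7 + ((180 + 40*h) + S) = -7 + (180 + S + 40*h) = 173 + S + 40*h)
(914 - 19145) + J(15*4, 7) = (914 - 19145) + (173 + 15*4 + 40*7) = -18231 + (173 + 60 + 280) = -18231 + 513 = -17718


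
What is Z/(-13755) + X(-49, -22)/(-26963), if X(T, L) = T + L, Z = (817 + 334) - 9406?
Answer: 44711234/74175213 ≈ 0.60278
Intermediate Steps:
Z = -8255 (Z = 1151 - 9406 = -8255)
X(T, L) = L + T
Z/(-13755) + X(-49, -22)/(-26963) = -8255/(-13755) + (-22 - 49)/(-26963) = -8255*(-1/13755) - 71*(-1/26963) = 1651/2751 + 71/26963 = 44711234/74175213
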